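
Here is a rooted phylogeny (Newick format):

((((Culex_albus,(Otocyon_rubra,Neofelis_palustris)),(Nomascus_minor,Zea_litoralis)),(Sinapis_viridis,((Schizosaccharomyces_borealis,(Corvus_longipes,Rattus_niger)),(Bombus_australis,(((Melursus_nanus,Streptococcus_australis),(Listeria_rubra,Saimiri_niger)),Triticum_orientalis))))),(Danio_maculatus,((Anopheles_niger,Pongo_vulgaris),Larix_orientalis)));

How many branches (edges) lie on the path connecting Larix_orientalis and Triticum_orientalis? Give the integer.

The MRCA of Larix_orientalis and Triticum_orientalis is the root of the tree.
From Larix_orientalis up to that node: 3 branches. From Triticum_orientalis up to the same node: 6 branches. Total: 3 + 6 = 9.

9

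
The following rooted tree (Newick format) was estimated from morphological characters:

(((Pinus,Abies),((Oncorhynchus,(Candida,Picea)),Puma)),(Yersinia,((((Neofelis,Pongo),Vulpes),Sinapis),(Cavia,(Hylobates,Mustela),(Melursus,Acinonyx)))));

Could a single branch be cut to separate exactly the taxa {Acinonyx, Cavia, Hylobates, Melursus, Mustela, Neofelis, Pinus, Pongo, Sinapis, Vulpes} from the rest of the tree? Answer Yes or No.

No

The MRCA of the listed taxa is the root, so the smallest clade containing them is the whole tree.
That clade also contains Abies, Candida, Oncorhynchus, Picea, Puma, Yersinia, which are not in the proposed group, so the group is not monophyletic.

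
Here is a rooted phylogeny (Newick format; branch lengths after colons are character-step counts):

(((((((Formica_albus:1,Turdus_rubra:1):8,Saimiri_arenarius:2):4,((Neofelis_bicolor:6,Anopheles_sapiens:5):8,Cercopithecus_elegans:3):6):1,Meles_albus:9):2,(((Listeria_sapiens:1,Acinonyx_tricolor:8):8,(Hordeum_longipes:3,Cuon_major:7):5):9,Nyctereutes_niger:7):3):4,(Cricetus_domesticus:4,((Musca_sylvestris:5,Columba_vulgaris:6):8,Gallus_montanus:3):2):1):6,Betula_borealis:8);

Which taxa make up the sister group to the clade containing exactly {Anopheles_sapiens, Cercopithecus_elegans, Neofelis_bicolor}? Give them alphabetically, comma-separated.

The clade containing exactly {Anopheles_sapiens, Cercopithecus_elegans, Neofelis_bicolor} attaches to the tree at the node subtending (((Formica_albus,Turdus_rubra),Saimiri_arenarius),((Neofelis_bicolor,Anopheles_sapiens),Cercopithecus_elegans)).
The other lineage descending from that same node — the sister group — is ((Formica_albus,Turdus_rubra),Saimiri_arenarius); its 3 tips in alphabetical order are the answer.

Formica_albus, Saimiri_arenarius, Turdus_rubra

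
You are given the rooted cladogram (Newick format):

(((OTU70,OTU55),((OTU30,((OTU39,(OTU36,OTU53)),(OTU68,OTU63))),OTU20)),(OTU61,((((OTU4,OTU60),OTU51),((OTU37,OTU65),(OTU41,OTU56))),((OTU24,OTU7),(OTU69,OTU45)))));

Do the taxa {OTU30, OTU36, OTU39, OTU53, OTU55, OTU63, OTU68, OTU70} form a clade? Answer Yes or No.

No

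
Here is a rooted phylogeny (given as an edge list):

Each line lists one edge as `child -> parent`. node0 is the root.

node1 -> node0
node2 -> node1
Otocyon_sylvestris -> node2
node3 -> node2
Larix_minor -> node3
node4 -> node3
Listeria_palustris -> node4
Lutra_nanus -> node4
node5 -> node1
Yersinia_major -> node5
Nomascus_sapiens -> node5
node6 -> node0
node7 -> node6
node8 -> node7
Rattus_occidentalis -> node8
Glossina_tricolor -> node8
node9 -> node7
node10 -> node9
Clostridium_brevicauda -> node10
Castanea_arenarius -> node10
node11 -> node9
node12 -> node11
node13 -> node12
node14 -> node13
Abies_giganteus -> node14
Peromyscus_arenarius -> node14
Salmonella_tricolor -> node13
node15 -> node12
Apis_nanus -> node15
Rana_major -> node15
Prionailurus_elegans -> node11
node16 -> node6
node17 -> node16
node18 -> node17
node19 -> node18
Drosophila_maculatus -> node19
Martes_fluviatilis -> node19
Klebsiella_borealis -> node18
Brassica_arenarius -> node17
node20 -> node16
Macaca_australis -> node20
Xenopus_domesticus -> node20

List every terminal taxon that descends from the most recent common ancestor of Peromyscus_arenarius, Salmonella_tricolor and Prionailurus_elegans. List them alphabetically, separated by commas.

Tracing Peromyscus_arenarius: it sits inside (Abies_giganteus,Peromyscus_arenarius).
Tracing Salmonella_tricolor: it sits inside ((Abies_giganteus,Peromyscus_arenarius),Salmonella_tricolor).
Tracing Prionailurus_elegans: it sits inside ((((Abies_giganteus,Peromyscus_arenarius),Salmonella_tricolor),(Apis_nanus,Rana_major)),Prionailurus_elegans).
The smallest clade enclosing all 3 is ((((Abies_giganteus,Peromyscus_arenarius),Salmonella_tricolor),(Apis_nanus,Rana_major)),Prionailurus_elegans); the answer is its 6 terminal taxa in alphabetical order.

Abies_giganteus, Apis_nanus, Peromyscus_arenarius, Prionailurus_elegans, Rana_major, Salmonella_tricolor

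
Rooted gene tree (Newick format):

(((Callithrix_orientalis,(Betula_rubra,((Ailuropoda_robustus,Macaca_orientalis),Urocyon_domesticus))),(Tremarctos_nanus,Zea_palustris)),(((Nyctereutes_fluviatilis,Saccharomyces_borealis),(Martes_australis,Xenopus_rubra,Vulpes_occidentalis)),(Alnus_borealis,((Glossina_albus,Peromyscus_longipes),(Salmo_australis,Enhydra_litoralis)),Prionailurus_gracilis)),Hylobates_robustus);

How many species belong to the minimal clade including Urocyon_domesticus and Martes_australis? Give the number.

The MRCA of Urocyon_domesticus and Martes_australis is the root, so the clade is the entire tree.
That clade contains 19 terminal taxa: Ailuropoda_robustus, Alnus_borealis, Betula_rubra, Callithrix_orientalis, Enhydra_litoralis, Glossina_albus, Hylobates_robustus, Macaca_orientalis, Martes_australis, Nyctereutes_fluviatilis, Peromyscus_longipes, Prionailurus_gracilis, Saccharomyces_borealis, Salmo_australis, Tremarctos_nanus, Urocyon_domesticus, Vulpes_occidentalis, Xenopus_rubra, Zea_palustris.

19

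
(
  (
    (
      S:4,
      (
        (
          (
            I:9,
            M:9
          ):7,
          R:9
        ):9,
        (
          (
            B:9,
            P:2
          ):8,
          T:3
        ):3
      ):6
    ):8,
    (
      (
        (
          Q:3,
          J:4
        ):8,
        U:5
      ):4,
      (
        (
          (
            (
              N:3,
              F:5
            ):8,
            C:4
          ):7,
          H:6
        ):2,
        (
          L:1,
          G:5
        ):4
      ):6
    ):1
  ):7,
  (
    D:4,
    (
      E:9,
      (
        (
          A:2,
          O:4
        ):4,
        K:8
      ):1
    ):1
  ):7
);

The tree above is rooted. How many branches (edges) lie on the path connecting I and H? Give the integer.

The MRCA of I and H is the node subtending ((S,(((I,M),R),((B,P),T))),(((Q,J),U),((((N,F),C),H),(L,G)))).
From I up to that node: 5 branches. From H up to the same node: 4 branches. Total: 5 + 4 = 9.

9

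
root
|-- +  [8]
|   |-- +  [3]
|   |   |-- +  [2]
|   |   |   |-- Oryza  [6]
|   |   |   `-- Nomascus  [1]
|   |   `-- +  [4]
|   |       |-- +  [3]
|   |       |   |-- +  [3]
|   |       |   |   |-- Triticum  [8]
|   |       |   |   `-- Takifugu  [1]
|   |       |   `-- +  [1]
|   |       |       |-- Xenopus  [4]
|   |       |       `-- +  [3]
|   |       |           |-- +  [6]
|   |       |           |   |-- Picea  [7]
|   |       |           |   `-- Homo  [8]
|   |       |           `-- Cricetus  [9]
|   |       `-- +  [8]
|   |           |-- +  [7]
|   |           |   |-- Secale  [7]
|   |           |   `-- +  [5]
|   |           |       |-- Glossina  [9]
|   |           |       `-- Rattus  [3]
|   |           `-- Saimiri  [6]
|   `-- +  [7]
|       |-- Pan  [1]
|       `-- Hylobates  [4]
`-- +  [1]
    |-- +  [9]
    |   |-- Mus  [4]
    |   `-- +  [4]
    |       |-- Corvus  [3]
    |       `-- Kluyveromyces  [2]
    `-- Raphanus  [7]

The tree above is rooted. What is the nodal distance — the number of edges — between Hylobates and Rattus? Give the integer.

8

The MRCA of Hylobates and Rattus is the node subtending (((Oryza,Nomascus),(((Triticum,Takifugu),(Xenopus,((Picea,Homo),Cricetus))),((Secale,(Glossina,Rattus)),Saimiri))),(Pan,Hylobates)).
From Hylobates up to that node: 2 branches. From Rattus up to the same node: 6 branches. Total: 2 + 6 = 8.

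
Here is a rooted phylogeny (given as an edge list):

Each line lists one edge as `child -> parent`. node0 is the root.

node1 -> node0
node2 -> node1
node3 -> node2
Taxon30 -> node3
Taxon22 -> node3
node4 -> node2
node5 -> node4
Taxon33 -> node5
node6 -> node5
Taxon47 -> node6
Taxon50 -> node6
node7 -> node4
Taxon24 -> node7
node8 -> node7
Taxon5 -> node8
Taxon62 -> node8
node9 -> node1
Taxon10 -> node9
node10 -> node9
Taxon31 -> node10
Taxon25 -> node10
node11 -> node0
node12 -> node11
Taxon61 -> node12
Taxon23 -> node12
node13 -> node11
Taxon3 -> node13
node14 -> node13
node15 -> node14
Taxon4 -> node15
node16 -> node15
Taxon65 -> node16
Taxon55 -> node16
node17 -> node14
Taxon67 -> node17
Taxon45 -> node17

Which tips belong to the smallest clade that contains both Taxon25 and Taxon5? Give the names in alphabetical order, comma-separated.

Taxon10, Taxon22, Taxon24, Taxon25, Taxon30, Taxon31, Taxon33, Taxon47, Taxon5, Taxon50, Taxon62

Tracing Taxon25: it sits inside (Taxon31,Taxon25).
Tracing Taxon5: it sits inside (Taxon5,Taxon62).
The smallest clade enclosing both is (((Taxon30,Taxon22),((Taxon33,(Taxon47,Taxon50)),(Taxon24,(Taxon5,Taxon62)))),(Taxon10,(Taxon31,Taxon25))); the answer is its 11 terminal taxa in alphabetical order.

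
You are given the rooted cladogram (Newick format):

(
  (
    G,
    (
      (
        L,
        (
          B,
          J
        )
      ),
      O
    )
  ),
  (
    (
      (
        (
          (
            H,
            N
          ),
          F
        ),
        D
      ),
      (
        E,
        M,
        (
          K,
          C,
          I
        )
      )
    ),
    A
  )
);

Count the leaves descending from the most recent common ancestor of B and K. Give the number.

15

The MRCA of B and K is the root, so the clade is the entire tree.
That clade contains 15 terminal taxa: A, B, C, D, E, F, G, H, I, J, K, L, M, N, O.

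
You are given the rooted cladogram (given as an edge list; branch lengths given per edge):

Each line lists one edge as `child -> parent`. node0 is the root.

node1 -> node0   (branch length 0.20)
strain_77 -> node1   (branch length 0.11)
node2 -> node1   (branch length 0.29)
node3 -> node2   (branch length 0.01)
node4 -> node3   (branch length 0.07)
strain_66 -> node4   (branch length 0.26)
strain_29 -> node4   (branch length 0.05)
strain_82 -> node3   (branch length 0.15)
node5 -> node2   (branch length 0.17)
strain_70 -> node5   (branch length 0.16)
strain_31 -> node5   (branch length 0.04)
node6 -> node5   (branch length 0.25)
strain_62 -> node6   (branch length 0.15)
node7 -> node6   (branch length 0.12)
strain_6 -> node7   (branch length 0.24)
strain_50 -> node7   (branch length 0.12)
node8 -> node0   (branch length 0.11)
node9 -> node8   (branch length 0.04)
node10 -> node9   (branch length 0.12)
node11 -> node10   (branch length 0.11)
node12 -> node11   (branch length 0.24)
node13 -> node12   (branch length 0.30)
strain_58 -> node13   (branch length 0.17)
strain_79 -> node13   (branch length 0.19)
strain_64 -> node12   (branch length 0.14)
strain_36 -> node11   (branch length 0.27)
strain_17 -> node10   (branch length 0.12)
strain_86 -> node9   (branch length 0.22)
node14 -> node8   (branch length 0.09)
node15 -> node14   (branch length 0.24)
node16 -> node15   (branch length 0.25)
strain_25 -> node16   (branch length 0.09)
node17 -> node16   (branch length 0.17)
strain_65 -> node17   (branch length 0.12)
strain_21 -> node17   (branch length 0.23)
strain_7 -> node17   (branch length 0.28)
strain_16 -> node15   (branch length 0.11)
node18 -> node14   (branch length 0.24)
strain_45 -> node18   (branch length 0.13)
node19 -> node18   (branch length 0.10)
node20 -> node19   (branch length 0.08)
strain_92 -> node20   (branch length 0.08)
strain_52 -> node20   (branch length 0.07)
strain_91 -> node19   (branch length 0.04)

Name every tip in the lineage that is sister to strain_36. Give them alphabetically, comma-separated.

strain_58, strain_64, strain_79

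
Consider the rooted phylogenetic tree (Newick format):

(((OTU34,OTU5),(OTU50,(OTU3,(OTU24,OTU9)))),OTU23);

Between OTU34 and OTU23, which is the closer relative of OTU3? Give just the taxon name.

The MRCA of OTU3 and OTU34 subtends ((OTU34,OTU5),(OTU50,(OTU3,(OTU24,OTU9)))) (6 taxa).
The MRCA of OTU3 and OTU23 is the root, subtending the entire tree (7 taxa).
The first is nested inside the second, so OTU3 shares a more recent common ancestor with OTU34.

OTU34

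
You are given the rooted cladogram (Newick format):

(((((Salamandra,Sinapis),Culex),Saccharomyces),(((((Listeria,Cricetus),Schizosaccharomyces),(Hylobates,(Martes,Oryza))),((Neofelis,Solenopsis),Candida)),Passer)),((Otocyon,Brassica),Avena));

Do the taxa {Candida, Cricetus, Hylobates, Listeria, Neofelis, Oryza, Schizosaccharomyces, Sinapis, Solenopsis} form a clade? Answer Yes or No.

No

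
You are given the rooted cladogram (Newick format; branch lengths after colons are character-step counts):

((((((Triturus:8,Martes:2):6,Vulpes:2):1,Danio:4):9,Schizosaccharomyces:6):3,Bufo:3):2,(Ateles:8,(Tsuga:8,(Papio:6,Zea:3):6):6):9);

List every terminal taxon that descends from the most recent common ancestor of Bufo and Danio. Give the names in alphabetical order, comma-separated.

Bufo, Danio, Martes, Schizosaccharomyces, Triturus, Vulpes

Tracing Bufo: it sits inside (((((Triturus,Martes),Vulpes),Danio),Schizosaccharomyces),Bufo).
Tracing Danio: it sits inside (((Triturus,Martes),Vulpes),Danio).
The smallest clade enclosing both is (((((Triturus,Martes),Vulpes),Danio),Schizosaccharomyces),Bufo); the answer is its 6 terminal taxa in alphabetical order.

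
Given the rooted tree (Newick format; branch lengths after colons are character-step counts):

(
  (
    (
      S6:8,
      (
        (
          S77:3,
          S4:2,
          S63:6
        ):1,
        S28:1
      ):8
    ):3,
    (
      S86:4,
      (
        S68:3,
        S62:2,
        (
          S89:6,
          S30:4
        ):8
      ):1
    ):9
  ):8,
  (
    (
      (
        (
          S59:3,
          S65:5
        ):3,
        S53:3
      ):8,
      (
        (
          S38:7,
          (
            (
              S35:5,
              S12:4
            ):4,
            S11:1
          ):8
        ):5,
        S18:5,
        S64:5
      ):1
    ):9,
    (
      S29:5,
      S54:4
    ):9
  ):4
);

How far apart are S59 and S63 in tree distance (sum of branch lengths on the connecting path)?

The path runs S59 → … → MRCA → … → S63; the MRCA is the root of the tree.
Branch lengths along that path: 3 + 3 + 8 + 9 + 4 + 8 + 3 + 8 + 1 + 6 = 53.

53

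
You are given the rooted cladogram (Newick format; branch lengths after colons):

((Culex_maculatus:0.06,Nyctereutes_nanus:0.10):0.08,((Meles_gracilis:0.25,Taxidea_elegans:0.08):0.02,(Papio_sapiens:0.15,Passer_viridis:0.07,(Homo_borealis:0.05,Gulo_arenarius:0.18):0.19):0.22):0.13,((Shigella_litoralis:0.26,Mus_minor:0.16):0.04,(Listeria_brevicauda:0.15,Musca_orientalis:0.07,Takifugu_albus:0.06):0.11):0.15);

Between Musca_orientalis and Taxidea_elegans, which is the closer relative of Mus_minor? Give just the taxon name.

Musca_orientalis

The MRCA of Mus_minor and Musca_orientalis subtends ((Shigella_litoralis,Mus_minor),(Listeria_brevicauda,Musca_orientalis,Takifugu_albus)) (5 taxa).
The MRCA of Mus_minor and Taxidea_elegans is the root, subtending the entire tree (13 taxa).
The first is nested inside the second, so Mus_minor shares a more recent common ancestor with Musca_orientalis.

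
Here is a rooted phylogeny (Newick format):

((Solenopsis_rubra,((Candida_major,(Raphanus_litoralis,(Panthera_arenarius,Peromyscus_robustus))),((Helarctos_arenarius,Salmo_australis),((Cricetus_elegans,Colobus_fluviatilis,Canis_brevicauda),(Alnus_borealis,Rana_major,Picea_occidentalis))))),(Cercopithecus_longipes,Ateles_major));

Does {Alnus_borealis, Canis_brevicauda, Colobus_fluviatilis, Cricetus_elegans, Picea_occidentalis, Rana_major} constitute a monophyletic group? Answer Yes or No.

The most recent common ancestor of these taxa subtends ((Cricetus_elegans,Colobus_fluviatilis,Canis_brevicauda),(Alnus_borealis,Rana_major,Picea_occidentalis)).
That clade has exactly 6 tips — every listed taxon and nothing else — so the group is monophyletic.

Yes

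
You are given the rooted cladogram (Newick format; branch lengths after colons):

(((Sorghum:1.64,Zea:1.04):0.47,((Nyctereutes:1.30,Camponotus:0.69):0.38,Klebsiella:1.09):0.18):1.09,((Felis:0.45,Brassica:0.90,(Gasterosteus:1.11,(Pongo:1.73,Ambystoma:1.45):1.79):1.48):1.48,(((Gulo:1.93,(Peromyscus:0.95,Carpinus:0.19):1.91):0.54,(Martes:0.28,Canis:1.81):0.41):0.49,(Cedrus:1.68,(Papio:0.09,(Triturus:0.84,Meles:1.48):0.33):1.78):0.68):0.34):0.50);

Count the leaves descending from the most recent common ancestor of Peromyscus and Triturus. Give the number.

9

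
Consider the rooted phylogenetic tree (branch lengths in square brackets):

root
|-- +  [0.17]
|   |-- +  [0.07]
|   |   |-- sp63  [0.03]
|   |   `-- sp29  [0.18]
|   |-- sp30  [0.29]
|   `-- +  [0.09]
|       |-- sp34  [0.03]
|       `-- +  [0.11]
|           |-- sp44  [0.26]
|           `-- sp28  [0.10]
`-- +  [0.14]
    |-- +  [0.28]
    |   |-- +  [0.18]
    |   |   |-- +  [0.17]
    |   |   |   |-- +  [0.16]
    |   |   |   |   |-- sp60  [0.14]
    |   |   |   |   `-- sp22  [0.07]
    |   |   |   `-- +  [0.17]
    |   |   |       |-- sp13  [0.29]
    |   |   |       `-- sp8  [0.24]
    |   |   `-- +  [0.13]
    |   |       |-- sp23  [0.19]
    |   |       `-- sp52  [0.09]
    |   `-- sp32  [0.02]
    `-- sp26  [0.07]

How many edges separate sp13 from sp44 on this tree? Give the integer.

The MRCA of sp13 and sp44 is the root of the tree.
From sp13 up to that node: 6 branches. From sp44 up to the same node: 4 branches. Total: 6 + 4 = 10.

10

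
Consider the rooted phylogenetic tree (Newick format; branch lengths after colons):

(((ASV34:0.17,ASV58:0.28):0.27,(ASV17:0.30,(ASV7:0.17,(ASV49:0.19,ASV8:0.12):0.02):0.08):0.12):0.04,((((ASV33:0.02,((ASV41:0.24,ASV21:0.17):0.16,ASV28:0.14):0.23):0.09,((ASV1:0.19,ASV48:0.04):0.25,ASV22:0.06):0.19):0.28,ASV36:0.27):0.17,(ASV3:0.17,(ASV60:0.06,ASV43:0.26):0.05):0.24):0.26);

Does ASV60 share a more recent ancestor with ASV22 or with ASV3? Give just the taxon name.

ASV3

The MRCA of ASV60 and ASV3 subtends (ASV3,(ASV60,ASV43)) (3 taxa).
The MRCA of ASV60 and ASV22 subtends ((((ASV33,((ASV41,ASV21),ASV28)),((ASV1,ASV48),ASV22)),ASV36),(ASV3,(ASV60,ASV43))) (11 taxa).
The first is nested inside the second, so ASV60 shares a more recent common ancestor with ASV3.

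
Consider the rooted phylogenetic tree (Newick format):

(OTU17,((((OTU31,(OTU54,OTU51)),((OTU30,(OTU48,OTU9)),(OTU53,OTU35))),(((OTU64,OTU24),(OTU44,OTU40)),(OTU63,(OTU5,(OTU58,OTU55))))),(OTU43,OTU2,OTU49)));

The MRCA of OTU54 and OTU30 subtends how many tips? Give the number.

The MRCA of OTU54 and OTU30 is the node subtending ((OTU31,(OTU54,OTU51)),((OTU30,(OTU48,OTU9)),(OTU53,OTU35))).
That clade contains 8 terminal taxa: OTU30, OTU31, OTU35, OTU48, OTU51, OTU53, OTU54, OTU9.

8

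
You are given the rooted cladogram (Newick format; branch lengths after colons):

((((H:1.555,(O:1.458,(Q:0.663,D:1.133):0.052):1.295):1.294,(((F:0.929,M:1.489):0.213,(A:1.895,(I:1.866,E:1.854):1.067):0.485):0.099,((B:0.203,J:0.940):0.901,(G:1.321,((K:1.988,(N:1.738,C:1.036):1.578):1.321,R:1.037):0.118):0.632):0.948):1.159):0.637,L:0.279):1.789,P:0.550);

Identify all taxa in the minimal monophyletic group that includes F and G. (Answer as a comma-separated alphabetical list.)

Tracing F: it sits inside (F,M).
Tracing G: it sits inside (G,((K,(N,C)),R)).
The smallest clade enclosing both is (((F,M),(A,(I,E))),((B,J),(G,((K,(N,C)),R)))); the answer is its 12 terminal taxa in alphabetical order.

A, B, C, E, F, G, I, J, K, M, N, R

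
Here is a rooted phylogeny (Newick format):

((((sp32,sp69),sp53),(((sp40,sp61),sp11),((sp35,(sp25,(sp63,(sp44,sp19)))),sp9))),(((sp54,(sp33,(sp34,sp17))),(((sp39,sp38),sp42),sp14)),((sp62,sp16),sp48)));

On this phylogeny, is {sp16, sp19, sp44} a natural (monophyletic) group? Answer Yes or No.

The MRCA of the listed taxa is the root, so the smallest clade containing them is the whole tree.
That clade also contains sp11, sp14, sp17, sp25, sp32, sp33, sp34, sp35, sp38, sp39, sp40, sp42, sp48, sp53, sp54, sp61, sp62, sp63, sp69, sp9, which are not in the proposed group, so the group is not monophyletic.

No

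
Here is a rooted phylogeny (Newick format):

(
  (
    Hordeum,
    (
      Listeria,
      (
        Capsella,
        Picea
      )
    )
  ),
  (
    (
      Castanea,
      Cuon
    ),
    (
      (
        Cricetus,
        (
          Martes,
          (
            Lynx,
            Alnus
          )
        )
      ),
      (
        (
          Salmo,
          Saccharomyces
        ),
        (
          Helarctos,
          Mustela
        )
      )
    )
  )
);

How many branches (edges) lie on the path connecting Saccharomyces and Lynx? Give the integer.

The MRCA of Saccharomyces and Lynx is the node subtending ((Cricetus,(Martes,(Lynx,Alnus))),((Salmo,Saccharomyces),(Helarctos,Mustela))).
From Saccharomyces up to that node: 3 branches. From Lynx up to the same node: 4 branches. Total: 3 + 4 = 7.

7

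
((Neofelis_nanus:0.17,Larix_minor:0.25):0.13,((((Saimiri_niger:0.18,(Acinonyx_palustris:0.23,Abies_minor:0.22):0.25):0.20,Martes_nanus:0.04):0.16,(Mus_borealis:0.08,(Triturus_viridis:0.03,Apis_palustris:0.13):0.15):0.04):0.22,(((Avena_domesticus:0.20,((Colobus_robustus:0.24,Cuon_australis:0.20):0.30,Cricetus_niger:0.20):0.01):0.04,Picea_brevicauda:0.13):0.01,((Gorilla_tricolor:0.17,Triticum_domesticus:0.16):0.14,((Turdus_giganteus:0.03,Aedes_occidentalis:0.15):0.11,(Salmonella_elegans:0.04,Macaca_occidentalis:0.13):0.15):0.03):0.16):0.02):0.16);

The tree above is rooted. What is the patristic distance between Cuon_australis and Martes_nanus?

1.00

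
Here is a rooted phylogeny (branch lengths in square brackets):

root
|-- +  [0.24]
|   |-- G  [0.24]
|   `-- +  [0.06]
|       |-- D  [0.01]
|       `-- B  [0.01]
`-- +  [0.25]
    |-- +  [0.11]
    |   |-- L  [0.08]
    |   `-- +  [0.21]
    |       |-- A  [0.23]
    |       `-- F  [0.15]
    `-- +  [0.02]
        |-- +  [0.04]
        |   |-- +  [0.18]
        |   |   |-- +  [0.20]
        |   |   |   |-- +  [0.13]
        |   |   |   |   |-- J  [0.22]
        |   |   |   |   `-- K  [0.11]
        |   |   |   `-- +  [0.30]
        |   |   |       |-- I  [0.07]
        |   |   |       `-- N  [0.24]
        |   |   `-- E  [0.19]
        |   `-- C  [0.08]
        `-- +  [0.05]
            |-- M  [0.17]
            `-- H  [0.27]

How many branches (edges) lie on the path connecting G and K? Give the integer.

9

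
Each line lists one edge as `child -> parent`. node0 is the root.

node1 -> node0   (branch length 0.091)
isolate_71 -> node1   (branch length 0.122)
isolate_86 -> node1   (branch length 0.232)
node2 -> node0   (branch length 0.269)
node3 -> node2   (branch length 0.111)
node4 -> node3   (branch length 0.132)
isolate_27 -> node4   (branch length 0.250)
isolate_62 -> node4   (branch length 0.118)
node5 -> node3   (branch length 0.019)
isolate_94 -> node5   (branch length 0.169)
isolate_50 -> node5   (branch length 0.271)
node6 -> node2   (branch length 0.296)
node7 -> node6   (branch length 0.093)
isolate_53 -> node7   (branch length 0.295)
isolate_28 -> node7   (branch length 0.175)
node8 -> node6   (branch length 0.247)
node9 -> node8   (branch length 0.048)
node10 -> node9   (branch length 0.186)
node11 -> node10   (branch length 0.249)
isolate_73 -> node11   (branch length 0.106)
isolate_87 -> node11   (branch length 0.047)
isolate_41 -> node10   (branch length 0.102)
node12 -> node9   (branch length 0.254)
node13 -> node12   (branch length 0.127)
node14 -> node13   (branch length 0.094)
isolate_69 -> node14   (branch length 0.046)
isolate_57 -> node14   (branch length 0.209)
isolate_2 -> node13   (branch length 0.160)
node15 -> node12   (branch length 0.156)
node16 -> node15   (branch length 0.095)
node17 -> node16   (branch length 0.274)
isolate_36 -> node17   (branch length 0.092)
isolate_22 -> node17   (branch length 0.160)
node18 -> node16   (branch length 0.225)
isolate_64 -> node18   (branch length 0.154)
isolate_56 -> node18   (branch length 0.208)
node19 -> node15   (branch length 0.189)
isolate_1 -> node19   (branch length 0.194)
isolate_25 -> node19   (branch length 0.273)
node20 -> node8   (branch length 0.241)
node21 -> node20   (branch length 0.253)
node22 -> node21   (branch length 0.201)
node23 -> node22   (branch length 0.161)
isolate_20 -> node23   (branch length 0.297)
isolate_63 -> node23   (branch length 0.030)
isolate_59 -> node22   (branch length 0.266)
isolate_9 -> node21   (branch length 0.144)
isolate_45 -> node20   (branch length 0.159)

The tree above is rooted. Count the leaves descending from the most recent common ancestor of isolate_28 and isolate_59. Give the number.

The MRCA of isolate_28 and isolate_59 is the node subtending ((isolate_53,isolate_28),((((isolate_73,isolate_87),isolate_41),(((isolate_69,isolate_57),isolate_2),(((isolate_36,isolate_22),(isolate_64,isolate_56)),(isolate_1,isolate_25)))),((((isolate_20,isolate_63),isolate_59),isolate_9),isolate_45))).
That clade contains 19 terminal taxa: isolate_1, isolate_2, isolate_20, isolate_22, isolate_25, isolate_28, isolate_36, isolate_41, isolate_45, isolate_53, isolate_56, isolate_57, isolate_59, isolate_63, isolate_64, isolate_69, isolate_73, isolate_87, isolate_9.

19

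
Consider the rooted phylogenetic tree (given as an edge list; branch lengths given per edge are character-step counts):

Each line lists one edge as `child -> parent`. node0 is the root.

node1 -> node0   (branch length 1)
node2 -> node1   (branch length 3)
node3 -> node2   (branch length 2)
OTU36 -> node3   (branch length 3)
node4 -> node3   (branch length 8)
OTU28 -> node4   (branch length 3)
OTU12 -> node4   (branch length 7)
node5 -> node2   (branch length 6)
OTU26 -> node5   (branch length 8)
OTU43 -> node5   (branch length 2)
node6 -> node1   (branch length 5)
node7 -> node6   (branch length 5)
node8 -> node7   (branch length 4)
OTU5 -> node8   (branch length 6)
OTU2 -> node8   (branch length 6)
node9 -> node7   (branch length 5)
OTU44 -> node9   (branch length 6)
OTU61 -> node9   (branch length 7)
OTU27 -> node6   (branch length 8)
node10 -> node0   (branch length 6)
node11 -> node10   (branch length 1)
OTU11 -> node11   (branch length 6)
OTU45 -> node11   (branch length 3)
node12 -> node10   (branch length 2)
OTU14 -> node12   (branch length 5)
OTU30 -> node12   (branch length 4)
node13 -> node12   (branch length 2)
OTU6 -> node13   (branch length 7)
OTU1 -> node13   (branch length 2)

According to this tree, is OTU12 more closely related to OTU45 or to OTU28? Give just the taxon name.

The MRCA of OTU12 and OTU28 subtends (OTU28,OTU12) (2 taxa).
The MRCA of OTU12 and OTU45 is the root, subtending the entire tree (16 taxa).
The first is nested inside the second, so OTU12 shares a more recent common ancestor with OTU28.

OTU28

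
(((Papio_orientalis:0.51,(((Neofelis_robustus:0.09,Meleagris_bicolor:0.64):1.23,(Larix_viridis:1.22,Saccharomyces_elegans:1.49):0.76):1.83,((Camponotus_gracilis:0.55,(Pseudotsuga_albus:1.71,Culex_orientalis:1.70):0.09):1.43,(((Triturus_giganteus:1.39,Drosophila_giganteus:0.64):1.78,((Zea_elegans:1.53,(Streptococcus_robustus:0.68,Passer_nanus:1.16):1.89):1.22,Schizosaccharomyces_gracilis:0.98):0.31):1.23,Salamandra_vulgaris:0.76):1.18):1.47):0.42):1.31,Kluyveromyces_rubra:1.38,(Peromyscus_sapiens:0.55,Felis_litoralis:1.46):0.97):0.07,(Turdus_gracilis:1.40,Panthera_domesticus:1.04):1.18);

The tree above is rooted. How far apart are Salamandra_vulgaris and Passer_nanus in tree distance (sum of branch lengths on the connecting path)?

6.57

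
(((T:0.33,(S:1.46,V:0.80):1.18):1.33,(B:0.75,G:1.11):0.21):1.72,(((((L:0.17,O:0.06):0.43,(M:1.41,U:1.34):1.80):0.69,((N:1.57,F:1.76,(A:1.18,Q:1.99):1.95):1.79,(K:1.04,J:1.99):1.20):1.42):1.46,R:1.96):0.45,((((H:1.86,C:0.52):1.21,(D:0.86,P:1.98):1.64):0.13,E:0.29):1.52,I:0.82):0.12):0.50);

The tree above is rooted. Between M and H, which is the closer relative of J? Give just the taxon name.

M

The MRCA of J and M subtends (((L,O),(M,U)),((N,F,(A,Q)),(K,J))) (10 taxa).
The MRCA of J and H subtends (((((L,O),(M,U)),((N,F,(A,Q)),(K,J))),R),((((H,C),(D,P)),E),I)) (17 taxa).
The first is nested inside the second, so J shares a more recent common ancestor with M.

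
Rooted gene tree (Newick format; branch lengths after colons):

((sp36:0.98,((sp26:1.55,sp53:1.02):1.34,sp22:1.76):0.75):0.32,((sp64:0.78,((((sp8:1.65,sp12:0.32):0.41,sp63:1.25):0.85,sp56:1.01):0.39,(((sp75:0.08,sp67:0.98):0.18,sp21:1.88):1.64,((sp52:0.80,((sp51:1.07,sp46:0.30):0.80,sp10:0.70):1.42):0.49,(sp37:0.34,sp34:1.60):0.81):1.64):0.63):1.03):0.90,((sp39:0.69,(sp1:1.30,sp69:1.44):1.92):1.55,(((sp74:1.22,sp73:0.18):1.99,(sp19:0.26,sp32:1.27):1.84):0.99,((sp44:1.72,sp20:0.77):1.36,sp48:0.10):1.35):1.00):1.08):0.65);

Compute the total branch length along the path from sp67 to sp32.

11.54

The path runs sp67 → … → MRCA → … → sp32; the MRCA is the node subtending ((sp64,((((sp8,sp12),sp63),sp56),(((sp75,sp67),sp21),((sp52,((sp51,sp46),sp10)),(sp37,sp34))))),((sp39,(sp1,sp69)),(((sp74,sp73),(sp19,sp32)),((sp44,sp20),sp48)))).
Branch lengths along that path: 0.98 + 0.18 + 1.64 + 0.63 + 1.03 + 0.90 + 1.08 + 1.00 + 0.99 + 1.84 + 1.27 = 11.54.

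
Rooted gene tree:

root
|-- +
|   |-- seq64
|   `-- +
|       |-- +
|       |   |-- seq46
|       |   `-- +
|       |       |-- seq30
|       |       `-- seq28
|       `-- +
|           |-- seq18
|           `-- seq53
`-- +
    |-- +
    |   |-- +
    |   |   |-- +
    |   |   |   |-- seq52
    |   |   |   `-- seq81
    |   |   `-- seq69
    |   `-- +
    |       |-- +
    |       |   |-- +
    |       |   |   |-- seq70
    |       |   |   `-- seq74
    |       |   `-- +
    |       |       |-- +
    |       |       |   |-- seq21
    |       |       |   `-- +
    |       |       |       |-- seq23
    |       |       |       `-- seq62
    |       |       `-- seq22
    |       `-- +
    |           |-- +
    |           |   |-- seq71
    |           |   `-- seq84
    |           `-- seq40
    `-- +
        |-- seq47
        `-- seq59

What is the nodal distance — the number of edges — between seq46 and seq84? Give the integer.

10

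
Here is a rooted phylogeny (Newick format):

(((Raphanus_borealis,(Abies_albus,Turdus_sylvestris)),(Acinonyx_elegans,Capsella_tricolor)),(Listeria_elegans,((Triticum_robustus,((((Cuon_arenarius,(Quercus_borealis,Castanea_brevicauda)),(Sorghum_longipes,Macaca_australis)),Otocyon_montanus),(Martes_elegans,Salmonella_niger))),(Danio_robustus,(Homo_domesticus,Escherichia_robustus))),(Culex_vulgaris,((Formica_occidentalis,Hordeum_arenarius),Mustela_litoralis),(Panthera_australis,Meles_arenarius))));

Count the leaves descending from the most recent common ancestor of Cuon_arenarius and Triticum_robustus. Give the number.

9

The MRCA of Cuon_arenarius and Triticum_robustus is the node subtending (Triticum_robustus,((((Cuon_arenarius,(Quercus_borealis,Castanea_brevicauda)),(Sorghum_longipes,Macaca_australis)),Otocyon_montanus),(Martes_elegans,Salmonella_niger))).
That clade contains 9 terminal taxa: Castanea_brevicauda, Cuon_arenarius, Macaca_australis, Martes_elegans, Otocyon_montanus, Quercus_borealis, Salmonella_niger, Sorghum_longipes, Triticum_robustus.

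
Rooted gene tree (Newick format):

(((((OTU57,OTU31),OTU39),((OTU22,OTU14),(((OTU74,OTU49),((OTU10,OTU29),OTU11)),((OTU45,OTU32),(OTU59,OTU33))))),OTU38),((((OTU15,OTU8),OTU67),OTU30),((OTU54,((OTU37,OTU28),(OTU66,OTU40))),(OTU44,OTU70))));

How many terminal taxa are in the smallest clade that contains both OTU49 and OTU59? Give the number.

The MRCA of OTU49 and OTU59 is the node subtending (((OTU74,OTU49),((OTU10,OTU29),OTU11)),((OTU45,OTU32),(OTU59,OTU33))).
That clade contains 9 terminal taxa: OTU10, OTU11, OTU29, OTU32, OTU33, OTU45, OTU49, OTU59, OTU74.

9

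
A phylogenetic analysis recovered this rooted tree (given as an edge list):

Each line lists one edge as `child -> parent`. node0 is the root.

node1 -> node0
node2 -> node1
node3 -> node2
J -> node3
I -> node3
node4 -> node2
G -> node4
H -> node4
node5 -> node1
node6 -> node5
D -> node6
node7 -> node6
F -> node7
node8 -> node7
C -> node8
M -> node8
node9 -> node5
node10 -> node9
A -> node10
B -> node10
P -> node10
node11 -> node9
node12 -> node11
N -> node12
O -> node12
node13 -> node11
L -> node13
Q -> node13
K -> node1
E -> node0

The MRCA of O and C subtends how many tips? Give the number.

The MRCA of O and C is the node subtending ((D,(F,(C,M))),((A,B,P),((N,O),(L,Q)))).
That clade contains 11 terminal taxa: A, B, C, D, F, L, M, N, O, P, Q.

11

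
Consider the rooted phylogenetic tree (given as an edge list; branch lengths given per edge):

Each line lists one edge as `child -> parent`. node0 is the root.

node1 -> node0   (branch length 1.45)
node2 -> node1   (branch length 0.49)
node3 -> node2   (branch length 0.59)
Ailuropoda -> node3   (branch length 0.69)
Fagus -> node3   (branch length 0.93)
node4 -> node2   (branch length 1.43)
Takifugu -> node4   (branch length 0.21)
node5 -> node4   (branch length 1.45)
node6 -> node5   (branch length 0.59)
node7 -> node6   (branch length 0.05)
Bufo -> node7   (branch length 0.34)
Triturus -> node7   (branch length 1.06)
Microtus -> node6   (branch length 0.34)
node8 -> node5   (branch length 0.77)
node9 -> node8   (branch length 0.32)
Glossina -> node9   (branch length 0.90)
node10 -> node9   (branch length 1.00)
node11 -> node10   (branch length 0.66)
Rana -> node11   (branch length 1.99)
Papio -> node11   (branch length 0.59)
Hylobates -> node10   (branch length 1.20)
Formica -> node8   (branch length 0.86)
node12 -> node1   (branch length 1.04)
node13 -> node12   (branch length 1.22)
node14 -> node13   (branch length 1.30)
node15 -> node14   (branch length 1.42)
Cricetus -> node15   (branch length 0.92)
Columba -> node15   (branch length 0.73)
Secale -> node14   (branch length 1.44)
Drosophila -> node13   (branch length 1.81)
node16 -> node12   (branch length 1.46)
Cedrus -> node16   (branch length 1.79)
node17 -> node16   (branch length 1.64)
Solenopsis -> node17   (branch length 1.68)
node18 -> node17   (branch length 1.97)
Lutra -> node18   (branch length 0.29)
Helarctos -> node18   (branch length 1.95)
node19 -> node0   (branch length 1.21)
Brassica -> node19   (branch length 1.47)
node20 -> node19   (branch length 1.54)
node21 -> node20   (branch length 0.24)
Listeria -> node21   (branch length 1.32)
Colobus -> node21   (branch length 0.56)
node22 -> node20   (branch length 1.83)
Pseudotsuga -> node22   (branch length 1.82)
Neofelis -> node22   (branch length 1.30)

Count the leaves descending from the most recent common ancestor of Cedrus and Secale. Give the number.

The MRCA of Cedrus and Secale is the node subtending ((((Cricetus,Columba),Secale),Drosophila),(Cedrus,(Solenopsis,(Lutra,Helarctos)))).
That clade contains 8 terminal taxa: Cedrus, Columba, Cricetus, Drosophila, Helarctos, Lutra, Secale, Solenopsis.

8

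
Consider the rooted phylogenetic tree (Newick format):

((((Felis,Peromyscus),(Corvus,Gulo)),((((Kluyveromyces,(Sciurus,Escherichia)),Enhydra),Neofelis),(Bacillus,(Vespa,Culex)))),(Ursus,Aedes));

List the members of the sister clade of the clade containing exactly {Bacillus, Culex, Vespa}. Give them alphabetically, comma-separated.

Enhydra, Escherichia, Kluyveromyces, Neofelis, Sciurus

The clade containing exactly {Bacillus, Culex, Vespa} attaches to the tree at the node subtending ((((Kluyveromyces,(Sciurus,Escherichia)),Enhydra),Neofelis),(Bacillus,(Vespa,Culex))).
The other lineage descending from that same node — the sister group — is (((Kluyveromyces,(Sciurus,Escherichia)),Enhydra),Neofelis); its 5 tips in alphabetical order are the answer.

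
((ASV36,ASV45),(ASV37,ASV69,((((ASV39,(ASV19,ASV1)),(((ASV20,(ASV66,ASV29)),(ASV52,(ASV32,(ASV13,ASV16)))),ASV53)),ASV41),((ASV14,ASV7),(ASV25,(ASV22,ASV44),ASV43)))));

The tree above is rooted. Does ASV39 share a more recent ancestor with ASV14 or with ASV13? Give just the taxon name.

ASV13

The MRCA of ASV39 and ASV13 subtends ((ASV39,(ASV19,ASV1)),(((ASV20,(ASV66,ASV29)),(ASV52,(ASV32,(ASV13,ASV16)))),ASV53)) (11 taxa).
The MRCA of ASV39 and ASV14 subtends ((((ASV39,(ASV19,ASV1)),(((ASV20,(ASV66,ASV29)),(ASV52,(ASV32,(ASV13,ASV16)))),ASV53)),ASV41),((ASV14,ASV7),(ASV25,(ASV22,ASV44),ASV43))) (18 taxa).
The first is nested inside the second, so ASV39 shares a more recent common ancestor with ASV13.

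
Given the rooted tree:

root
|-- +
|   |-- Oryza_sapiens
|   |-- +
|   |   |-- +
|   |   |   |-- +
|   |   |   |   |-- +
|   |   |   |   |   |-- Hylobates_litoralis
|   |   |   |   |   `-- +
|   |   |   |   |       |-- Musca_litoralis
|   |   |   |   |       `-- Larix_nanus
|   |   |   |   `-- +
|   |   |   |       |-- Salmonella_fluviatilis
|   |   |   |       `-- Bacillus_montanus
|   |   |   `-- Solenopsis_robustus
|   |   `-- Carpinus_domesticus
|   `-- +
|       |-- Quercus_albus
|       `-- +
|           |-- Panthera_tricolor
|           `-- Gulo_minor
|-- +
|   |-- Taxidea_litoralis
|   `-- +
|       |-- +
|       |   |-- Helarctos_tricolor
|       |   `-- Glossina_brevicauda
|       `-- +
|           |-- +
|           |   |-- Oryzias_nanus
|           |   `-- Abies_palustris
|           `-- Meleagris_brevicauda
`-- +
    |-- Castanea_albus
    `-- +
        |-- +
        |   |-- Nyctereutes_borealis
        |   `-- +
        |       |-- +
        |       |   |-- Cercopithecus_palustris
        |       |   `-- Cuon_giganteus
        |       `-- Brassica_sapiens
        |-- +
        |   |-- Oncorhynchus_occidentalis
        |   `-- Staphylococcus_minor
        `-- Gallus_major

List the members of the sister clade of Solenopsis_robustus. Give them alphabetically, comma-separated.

Solenopsis_robustus attaches to the tree at the node subtending (((Hylobates_litoralis,(Musca_litoralis,Larix_nanus)),(Salmonella_fluviatilis,Bacillus_montanus)),Solenopsis_robustus).
The other lineage descending from that same node — the sister group — is ((Hylobates_litoralis,(Musca_litoralis,Larix_nanus)),(Salmonella_fluviatilis,Bacillus_montanus)); its 5 tips in alphabetical order are the answer.

Bacillus_montanus, Hylobates_litoralis, Larix_nanus, Musca_litoralis, Salmonella_fluviatilis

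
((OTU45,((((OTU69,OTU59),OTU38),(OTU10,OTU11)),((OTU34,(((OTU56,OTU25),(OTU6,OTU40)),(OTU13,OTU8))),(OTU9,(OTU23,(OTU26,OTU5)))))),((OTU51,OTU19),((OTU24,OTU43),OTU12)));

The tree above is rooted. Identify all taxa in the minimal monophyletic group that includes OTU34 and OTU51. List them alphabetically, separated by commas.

OTU10, OTU11, OTU12, OTU13, OTU19, OTU23, OTU24, OTU25, OTU26, OTU34, OTU38, OTU40, OTU43, OTU45, OTU5, OTU51, OTU56, OTU59, OTU6, OTU69, OTU8, OTU9

Tracing OTU34: it sits inside (OTU34,(((OTU56,OTU25),(OTU6,OTU40)),(OTU13,OTU8))).
Tracing OTU51: it sits inside (OTU51,OTU19).
The smallest clade enclosing both is the whole tree (their MRCA is the root), so the answer is all 22 tips in alphabetical order.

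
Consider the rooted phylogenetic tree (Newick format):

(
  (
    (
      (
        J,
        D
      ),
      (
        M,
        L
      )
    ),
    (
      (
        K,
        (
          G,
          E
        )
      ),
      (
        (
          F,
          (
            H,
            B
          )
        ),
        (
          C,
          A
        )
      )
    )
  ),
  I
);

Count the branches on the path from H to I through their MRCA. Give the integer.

7

The MRCA of H and I is the root of the tree.
From H up to that node: 6 branches. From I up to the same node: 1 branch. Total: 6 + 1 = 7.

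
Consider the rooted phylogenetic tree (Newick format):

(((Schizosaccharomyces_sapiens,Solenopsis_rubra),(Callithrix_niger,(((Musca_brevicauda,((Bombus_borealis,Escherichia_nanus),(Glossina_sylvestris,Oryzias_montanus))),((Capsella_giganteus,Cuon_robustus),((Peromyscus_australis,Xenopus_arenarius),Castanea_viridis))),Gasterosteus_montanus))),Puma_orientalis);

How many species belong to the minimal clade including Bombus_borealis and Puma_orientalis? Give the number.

15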